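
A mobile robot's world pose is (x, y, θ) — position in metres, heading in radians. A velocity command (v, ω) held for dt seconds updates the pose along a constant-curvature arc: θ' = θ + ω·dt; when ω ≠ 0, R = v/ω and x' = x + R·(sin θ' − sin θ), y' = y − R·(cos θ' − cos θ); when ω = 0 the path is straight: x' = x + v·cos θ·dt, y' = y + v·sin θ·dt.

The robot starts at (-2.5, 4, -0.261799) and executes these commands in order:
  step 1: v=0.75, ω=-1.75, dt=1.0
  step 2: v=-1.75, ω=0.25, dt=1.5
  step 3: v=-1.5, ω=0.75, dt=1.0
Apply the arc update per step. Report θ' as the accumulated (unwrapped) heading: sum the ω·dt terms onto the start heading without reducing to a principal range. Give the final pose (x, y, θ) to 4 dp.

step 1: θ'=-2.0118 (R=-0.4286) → pose (-2.2234, 3.4031, -2.0118)
step 2: θ'=-1.6368 (R=-7.0000) → pose (-1.5689, 5.9293, -1.6368)
step 3: θ'=-0.8868 (R=-2.0000) → pose (-2.0144, 7.3250, -0.8868)

(-2.0144, 7.3250, -0.8868)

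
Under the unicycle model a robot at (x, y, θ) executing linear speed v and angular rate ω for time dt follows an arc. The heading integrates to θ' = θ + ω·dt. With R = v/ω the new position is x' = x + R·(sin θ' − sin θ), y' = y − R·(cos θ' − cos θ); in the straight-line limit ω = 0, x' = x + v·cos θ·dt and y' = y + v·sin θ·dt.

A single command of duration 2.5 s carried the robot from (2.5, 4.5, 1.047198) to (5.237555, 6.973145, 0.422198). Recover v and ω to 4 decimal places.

Δθ = 0.422198 − 1.047198 = -0.625000
ω = Δθ/dt = -0.625000/2.5 = -0.2500
R = Δx/(sin θ' − sin θ) = -6.0000
v = R·ω = -6.0000·-0.2500 = 1.5000

v = 1.5000, ω = -0.2500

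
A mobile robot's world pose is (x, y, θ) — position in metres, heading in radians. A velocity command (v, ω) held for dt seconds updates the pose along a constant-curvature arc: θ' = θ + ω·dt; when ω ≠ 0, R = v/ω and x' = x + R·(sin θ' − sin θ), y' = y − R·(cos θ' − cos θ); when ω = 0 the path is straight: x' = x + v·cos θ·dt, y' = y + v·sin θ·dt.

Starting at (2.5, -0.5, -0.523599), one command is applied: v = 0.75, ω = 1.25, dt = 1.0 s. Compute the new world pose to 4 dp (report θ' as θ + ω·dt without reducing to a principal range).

(3.1985, -0.4289, 0.7264)

θ' = -0.5236 + 1.25·1.0 = 0.7264
R = v/ω = 0.75/1.25 = 0.6000
x' = 2.5 + 0.6000·(sin 0.7264 − sin -0.5236) = 3.1985
y' = -0.5 − 0.6000·(cos 0.7264 − cos -0.5236) = -0.4289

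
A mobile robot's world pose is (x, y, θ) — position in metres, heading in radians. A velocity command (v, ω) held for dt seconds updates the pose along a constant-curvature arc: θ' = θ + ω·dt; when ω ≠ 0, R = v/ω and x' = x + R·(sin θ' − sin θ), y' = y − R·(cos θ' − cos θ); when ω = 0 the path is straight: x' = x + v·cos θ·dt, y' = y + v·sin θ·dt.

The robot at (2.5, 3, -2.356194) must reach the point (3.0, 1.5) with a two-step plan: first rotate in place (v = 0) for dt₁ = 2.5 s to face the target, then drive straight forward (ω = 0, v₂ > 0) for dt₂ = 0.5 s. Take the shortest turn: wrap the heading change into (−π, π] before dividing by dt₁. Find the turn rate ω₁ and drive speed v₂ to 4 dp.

heading to target = atan2(1.5−3, 3−2.5) = -1.2490
Δθ = wrap(-1.2490 − -2.3562) = 1.1071; ω₁ = Δθ/dt₁ = 0.4429
distance = √((3−2.5)² + (1.5−3)²) = 1.5811; v₂ = distance/dt₂ = 3.1623

ω₁ = 0.4429, v₂ = 3.1623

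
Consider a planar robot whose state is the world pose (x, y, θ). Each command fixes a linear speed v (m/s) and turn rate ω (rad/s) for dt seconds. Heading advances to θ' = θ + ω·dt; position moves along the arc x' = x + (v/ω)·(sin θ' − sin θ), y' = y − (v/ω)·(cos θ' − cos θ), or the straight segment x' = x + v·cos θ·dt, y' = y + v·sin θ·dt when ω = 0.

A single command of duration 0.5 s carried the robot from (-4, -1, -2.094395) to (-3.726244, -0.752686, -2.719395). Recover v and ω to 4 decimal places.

Δθ = -2.719395 − -2.094395 = -0.625000
ω = Δθ/dt = -0.625000/0.5 = -1.2500
R = Δx/(sin θ' − sin θ) = 0.6000
v = R·ω = 0.6000·-1.2500 = -0.7500

v = -0.7500, ω = -1.2500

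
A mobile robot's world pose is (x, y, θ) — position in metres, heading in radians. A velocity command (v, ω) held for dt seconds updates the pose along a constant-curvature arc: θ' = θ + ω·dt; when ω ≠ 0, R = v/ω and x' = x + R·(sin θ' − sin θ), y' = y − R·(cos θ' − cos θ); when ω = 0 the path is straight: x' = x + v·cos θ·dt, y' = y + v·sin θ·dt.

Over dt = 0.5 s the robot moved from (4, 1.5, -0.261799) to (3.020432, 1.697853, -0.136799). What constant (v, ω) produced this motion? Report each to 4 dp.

v = -2.0000, ω = 0.2500

Δθ = -0.136799 − -0.261799 = 0.125000
ω = Δθ/dt = 0.125000/0.5 = 0.2500
R = Δx/(sin θ' − sin θ) = -8.0000
v = R·ω = -8.0000·0.2500 = -2.0000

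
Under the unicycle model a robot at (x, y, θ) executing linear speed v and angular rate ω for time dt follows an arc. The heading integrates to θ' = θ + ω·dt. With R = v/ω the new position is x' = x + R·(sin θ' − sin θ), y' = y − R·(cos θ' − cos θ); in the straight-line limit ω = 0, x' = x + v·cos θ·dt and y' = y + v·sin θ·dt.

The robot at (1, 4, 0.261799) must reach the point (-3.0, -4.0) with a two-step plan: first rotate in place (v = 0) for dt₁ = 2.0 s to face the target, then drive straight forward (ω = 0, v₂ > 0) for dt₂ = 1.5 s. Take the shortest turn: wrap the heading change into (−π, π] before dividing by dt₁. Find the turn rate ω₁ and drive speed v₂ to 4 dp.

heading to target = atan2(-4−4, -3−1) = -2.0344
Δθ = wrap(-2.0344 − 0.2618) = -2.2962; ω₁ = Δθ/dt₁ = -1.1481
distance = √((-3−1)² + (-4−4)²) = 8.9443; v₂ = distance/dt₂ = 5.9628

ω₁ = -1.1481, v₂ = 5.9628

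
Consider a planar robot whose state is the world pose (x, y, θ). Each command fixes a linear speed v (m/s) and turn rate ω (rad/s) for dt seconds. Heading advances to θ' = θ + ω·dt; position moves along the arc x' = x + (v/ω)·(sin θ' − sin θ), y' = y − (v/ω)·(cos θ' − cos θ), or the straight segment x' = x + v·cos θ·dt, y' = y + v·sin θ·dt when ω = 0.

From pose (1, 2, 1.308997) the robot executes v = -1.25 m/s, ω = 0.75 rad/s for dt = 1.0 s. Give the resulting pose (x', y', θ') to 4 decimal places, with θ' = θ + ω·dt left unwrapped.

θ' = 1.3090 + 0.75·1.0 = 2.0590
R = v/ω = -1.25/0.75 = -1.6667
x' = 1 + -1.6667·(sin 2.0590 − sin 1.3090) = 1.1379
y' = 2 − -1.6667·(cos 2.0590 − cos 1.3090) = 0.7869

(1.1379, 0.7869, 2.0590)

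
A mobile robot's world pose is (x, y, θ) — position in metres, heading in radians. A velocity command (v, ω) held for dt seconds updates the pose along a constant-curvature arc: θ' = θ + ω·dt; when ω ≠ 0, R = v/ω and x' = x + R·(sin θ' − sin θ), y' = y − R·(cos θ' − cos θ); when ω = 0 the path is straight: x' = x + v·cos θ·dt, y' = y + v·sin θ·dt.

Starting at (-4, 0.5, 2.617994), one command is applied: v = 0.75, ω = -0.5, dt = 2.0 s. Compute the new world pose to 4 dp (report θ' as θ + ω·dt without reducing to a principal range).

θ' = 2.6180 + -0.5·2.0 = 1.6180
R = v/ω = 0.75/-0.5 = -1.5000
x' = -4 + -1.5000·(sin 1.6180 − sin 2.6180) = -4.7483
y' = 0.5 − -1.5000·(cos 1.6180 − cos 2.6180) = 1.7283

(-4.7483, 1.7283, 1.6180)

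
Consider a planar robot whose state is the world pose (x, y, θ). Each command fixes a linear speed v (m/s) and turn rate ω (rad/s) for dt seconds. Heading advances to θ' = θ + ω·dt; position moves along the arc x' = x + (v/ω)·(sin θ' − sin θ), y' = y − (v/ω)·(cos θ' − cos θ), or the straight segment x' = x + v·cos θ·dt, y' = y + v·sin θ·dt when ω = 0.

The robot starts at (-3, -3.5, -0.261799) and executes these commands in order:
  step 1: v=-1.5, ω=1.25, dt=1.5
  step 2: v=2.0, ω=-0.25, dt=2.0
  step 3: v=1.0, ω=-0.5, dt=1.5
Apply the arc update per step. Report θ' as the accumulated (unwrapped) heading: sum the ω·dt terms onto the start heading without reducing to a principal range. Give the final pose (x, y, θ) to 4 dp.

step 1: θ'=1.6132 (R=-1.2000) → pose (-4.5095, -4.7100, 1.6132)
step 2: θ'=1.1132 (R=-8.0000) → pose (-3.6936, -0.8365, 1.1132)
step 3: θ'=0.3632 (R=-2.0000) → pose (-2.6099, 0.1494, 0.3632)

(-2.6099, 0.1494, 0.3632)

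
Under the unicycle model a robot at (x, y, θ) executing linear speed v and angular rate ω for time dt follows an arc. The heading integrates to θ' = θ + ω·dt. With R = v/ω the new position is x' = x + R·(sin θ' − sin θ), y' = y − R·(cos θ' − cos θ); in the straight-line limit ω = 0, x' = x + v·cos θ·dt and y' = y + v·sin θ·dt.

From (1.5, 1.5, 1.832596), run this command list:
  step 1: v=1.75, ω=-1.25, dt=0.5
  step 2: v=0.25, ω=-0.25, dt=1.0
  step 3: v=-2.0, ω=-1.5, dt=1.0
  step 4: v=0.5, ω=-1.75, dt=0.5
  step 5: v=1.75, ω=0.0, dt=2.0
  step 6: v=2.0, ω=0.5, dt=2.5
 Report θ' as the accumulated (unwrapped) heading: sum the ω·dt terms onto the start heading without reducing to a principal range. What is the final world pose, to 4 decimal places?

step 1: θ'=1.2076 (R=-1.4000) → pose (1.5436, 2.3597, 1.2076)
step 2: θ'=0.9576 (R=-1.0000) → pose (1.6606, 2.5799, 0.9576)
step 3: θ'=-0.5424 (R=1.3333) → pose (-0.1181, 2.2053, -0.5424)
step 4: θ'=-1.4174 (R=-0.2857) → pose (0.0168, 2.0042, -1.4174)
step 5: θ'=-1.4174 (straight) → pose (0.5515, -1.4547, -1.4174)
step 6: θ'=-0.1674 (R=4.0000) → pose (3.8381, -4.7876, -0.1674)

(3.8381, -4.7876, -0.1674)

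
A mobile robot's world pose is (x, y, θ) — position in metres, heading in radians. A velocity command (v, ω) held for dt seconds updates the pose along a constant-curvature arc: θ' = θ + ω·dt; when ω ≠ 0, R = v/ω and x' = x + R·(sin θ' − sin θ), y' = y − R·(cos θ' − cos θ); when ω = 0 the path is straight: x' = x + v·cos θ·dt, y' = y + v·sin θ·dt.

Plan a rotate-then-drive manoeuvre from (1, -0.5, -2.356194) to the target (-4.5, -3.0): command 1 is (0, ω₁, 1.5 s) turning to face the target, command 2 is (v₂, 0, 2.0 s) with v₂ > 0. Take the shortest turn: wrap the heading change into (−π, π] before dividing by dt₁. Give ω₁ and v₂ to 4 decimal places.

ω₁ = -0.2392, v₂ = 3.0208

heading to target = atan2(-3−-0.5, -4.5−1) = -2.7150
Δθ = wrap(-2.7150 − -2.3562) = -0.3588; ω₁ = Δθ/dt₁ = -0.2392
distance = √((-4.5−1)² + (-3−-0.5)²) = 6.0415; v₂ = distance/dt₂ = 3.0208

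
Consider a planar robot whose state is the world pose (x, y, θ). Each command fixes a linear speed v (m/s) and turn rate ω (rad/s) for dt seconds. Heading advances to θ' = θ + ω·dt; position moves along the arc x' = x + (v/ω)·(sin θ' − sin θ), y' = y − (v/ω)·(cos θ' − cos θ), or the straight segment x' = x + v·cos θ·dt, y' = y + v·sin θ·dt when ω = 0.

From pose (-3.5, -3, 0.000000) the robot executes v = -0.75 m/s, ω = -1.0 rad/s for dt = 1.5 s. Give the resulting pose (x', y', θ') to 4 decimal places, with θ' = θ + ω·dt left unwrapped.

(-4.2481, -2.3031, -1.5000)

θ' = 0.0000 + -1.0·1.5 = -1.5000
R = v/ω = -0.75/-1.0 = 0.7500
x' = -3.5 + 0.7500·(sin -1.5000 − sin 0.0000) = -4.2481
y' = -3 − 0.7500·(cos -1.5000 − cos 0.0000) = -2.3031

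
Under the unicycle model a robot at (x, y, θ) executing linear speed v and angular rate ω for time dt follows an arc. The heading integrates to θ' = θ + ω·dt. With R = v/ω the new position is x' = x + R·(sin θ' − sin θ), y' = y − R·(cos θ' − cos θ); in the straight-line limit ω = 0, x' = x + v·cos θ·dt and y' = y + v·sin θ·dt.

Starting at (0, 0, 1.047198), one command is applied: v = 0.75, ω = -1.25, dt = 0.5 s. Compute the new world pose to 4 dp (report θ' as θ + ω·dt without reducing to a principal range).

θ' = 1.0472 + -1.25·0.5 = 0.4222
R = v/ω = 0.75/-1.25 = -0.6000
x' = 0 + -0.6000·(sin 0.4222 − sin 1.0472) = 0.2738
y' = 0 − -0.6000·(cos 0.4222 − cos 1.0472) = 0.2473

(0.2738, 0.2473, 0.4222)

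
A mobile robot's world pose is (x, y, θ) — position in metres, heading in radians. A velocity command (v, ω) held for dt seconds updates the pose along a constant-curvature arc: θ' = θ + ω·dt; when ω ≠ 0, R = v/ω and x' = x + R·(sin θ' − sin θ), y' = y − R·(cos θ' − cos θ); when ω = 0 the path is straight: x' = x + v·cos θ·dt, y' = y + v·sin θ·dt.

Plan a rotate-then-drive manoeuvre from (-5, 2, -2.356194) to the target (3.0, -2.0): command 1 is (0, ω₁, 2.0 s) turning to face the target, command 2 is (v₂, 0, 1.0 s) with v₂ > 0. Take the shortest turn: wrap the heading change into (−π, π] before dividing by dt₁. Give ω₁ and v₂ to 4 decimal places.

ω₁ = 0.9463, v₂ = 8.9443

heading to target = atan2(-2−2, 3−-5) = -0.4636
Δθ = wrap(-0.4636 − -2.3562) = 1.8925; ω₁ = Δθ/dt₁ = 0.9463
distance = √((3−-5)² + (-2−2)²) = 8.9443; v₂ = distance/dt₂ = 8.9443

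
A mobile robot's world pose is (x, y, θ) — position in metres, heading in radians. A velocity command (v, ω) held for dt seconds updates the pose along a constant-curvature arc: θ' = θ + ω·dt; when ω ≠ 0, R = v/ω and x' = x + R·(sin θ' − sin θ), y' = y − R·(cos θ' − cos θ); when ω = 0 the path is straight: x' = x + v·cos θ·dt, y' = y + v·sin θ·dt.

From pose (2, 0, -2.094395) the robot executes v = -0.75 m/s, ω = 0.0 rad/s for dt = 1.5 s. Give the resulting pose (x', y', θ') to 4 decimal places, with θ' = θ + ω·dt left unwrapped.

(2.5625, 0.9743, -2.0944)

θ' = -2.0944 + 0.0·1.5 = -2.0944
ω = 0 → straight: x' = 2 + -0.75·cos(-2.0944)·1.5 = 2.5625
y' = 0 + -0.75·sin(-2.0944)·1.5 = 0.9743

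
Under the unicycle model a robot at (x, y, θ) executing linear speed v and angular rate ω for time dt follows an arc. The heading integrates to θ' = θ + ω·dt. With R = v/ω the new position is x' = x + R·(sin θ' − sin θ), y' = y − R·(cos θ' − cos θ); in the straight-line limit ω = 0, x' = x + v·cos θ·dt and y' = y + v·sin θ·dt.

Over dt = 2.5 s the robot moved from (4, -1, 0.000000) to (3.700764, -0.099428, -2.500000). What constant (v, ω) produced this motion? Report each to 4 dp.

v = -0.5000, ω = -1.0000

Δθ = -2.500000 − 0.000000 = -2.500000
ω = Δθ/dt = -2.500000/2.5 = -1.0000
R = −Δy/(cos θ' − cos θ) = 0.5000
v = R·ω = 0.5000·-1.0000 = -0.5000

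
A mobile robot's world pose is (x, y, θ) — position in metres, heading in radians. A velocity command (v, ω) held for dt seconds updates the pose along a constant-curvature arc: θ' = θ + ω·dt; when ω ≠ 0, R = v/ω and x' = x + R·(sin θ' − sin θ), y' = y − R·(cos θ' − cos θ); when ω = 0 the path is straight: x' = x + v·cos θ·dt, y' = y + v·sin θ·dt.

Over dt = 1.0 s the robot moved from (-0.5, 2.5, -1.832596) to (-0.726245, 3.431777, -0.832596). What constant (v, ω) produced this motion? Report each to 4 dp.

Δθ = -0.832596 − -1.832596 = 1.000000
ω = Δθ/dt = 1.000000/1.0 = 1.0000
R = −Δy/(cos θ' − cos θ) = -1.0000
v = R·ω = -1.0000·1.0000 = -1.0000

v = -1.0000, ω = 1.0000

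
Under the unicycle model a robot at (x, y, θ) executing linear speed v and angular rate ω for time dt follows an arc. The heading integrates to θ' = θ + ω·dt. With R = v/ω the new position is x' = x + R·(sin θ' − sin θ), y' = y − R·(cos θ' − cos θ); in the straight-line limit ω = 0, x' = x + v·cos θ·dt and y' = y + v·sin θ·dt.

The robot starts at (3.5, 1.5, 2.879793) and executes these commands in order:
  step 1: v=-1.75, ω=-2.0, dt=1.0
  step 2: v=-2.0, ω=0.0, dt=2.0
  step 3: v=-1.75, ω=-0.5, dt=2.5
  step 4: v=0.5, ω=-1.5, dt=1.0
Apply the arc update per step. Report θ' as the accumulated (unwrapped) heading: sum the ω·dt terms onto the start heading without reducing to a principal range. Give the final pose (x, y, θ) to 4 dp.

step 1: θ'=0.8798 (R=0.8750) → pose (3.9478, 0.0972, 0.8798)
step 2: θ'=0.8798 (straight) → pose (1.3986, -2.9853, 0.8798)
step 3: θ'=-0.3702 (R=3.5000) → pose (-2.5649, -4.0176, -0.3702)
step 4: θ'=-1.8702 (R=-0.3333) → pose (-2.3670, -4.4266, -1.8702)

(-2.3670, -4.4266, -1.8702)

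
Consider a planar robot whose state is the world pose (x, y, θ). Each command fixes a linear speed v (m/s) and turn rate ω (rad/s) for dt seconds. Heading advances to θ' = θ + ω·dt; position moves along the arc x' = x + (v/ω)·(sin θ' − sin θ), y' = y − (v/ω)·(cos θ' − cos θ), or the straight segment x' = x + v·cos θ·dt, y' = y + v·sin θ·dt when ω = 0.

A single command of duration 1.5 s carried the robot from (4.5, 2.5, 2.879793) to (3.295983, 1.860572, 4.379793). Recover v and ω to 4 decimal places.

v = 1.0000, ω = 1.0000

Δθ = 4.379793 − 2.879793 = 1.500000
ω = Δθ/dt = 1.500000/1.5 = 1.0000
R = Δx/(sin θ' − sin θ) = 1.0000
v = R·ω = 1.0000·1.0000 = 1.0000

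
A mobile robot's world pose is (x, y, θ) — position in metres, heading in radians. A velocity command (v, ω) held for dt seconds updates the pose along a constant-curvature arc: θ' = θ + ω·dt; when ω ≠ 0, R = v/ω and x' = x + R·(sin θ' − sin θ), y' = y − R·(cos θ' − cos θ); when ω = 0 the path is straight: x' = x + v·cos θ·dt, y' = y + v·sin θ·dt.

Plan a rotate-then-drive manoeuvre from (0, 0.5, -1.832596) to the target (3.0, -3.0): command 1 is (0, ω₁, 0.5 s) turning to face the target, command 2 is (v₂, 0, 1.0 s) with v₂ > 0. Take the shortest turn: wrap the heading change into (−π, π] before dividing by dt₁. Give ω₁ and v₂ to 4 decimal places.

ω₁ = 1.9409, v₂ = 4.6098

heading to target = atan2(-3−0.5, 3−0) = -0.8622
Δθ = wrap(-0.8622 − -1.8326) = 0.9704; ω₁ = Δθ/dt₁ = 1.9409
distance = √((3−0)² + (-3−0.5)²) = 4.6098; v₂ = distance/dt₂ = 4.6098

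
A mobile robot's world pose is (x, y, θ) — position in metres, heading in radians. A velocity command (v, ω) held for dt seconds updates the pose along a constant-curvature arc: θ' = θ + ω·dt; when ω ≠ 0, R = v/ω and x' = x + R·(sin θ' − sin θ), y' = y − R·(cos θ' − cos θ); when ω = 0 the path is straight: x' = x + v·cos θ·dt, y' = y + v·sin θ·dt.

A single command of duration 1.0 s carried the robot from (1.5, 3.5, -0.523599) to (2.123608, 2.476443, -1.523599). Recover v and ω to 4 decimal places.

v = 1.2500, ω = -1.0000

Δθ = -1.523599 − -0.523599 = -1.000000
ω = Δθ/dt = -1.000000/1.0 = -1.0000
R = −Δy/(cos θ' − cos θ) = -1.2500
v = R·ω = -1.2500·-1.0000 = 1.2500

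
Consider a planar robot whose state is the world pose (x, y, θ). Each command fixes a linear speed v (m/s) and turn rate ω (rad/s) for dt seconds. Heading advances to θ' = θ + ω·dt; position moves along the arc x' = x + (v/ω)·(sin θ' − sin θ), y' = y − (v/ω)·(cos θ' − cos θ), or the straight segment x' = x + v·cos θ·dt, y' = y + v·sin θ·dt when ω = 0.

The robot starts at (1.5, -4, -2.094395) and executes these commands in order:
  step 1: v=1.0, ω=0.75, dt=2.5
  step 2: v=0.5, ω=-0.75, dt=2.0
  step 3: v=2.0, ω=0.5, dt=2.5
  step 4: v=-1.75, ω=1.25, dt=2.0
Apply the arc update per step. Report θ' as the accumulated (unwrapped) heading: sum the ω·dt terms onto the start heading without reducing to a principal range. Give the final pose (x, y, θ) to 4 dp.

(3.1374, -12.7469, 2.0306)

step 1: θ'=-0.2194 (R=1.3333) → pose (2.3645, -5.9680, -0.2194)
step 2: θ'=-1.7194 (R=-0.6667) → pose (2.8787, -6.7174, -1.7194)
step 3: θ'=-0.4694 (R=4.0000) → pose (5.0253, -10.8770, -0.4694)
step 4: θ'=2.0306 (R=-1.4000) → pose (3.1374, -12.7469, 2.0306)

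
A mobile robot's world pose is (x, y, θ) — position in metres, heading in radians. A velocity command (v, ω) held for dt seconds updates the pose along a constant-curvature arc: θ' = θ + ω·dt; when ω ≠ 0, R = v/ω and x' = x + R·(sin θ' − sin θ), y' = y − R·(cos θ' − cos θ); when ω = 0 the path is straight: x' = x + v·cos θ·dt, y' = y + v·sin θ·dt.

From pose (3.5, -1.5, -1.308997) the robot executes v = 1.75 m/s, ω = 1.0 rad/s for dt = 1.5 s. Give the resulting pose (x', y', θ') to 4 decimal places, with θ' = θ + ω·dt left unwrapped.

(5.5226, -2.7652, 0.1910)

θ' = -1.3090 + 1.0·1.5 = 0.1910
R = v/ω = 1.75/1.0 = 1.7500
x' = 3.5 + 1.7500·(sin 0.1910 − sin -1.3090) = 5.5226
y' = -1.5 − 1.7500·(cos 0.1910 − cos -1.3090) = -2.7652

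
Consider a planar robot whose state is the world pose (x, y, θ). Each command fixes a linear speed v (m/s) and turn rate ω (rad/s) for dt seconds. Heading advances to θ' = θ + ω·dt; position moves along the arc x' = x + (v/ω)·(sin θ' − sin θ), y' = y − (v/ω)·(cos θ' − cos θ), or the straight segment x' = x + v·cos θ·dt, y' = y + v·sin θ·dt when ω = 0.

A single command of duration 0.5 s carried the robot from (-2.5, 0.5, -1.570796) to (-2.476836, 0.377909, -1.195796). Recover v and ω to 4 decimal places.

Δθ = -1.195796 − -1.570796 = 0.375000
ω = Δθ/dt = 0.375000/0.5 = 0.7500
R = −Δy/(cos θ' − cos θ) = 0.3333
v = R·ω = 0.3333·0.7500 = 0.2500

v = 0.2500, ω = 0.7500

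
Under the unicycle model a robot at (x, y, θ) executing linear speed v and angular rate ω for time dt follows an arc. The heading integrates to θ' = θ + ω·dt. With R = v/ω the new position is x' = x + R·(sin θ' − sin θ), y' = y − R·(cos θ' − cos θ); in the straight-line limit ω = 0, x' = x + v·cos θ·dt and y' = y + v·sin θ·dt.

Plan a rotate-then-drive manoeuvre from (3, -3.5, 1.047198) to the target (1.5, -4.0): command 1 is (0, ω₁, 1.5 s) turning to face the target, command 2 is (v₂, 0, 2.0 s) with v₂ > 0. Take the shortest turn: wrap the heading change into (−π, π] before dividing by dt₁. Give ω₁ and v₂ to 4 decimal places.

heading to target = atan2(-4−-3.5, 1.5−3) = -2.8198
Δθ = wrap(-2.8198 − 1.0472) = 2.4161; ω₁ = Δθ/dt₁ = 1.6108
distance = √((1.5−3)² + (-4−-3.5)²) = 1.5811; v₂ = distance/dt₂ = 0.7906

ω₁ = 1.6108, v₂ = 0.7906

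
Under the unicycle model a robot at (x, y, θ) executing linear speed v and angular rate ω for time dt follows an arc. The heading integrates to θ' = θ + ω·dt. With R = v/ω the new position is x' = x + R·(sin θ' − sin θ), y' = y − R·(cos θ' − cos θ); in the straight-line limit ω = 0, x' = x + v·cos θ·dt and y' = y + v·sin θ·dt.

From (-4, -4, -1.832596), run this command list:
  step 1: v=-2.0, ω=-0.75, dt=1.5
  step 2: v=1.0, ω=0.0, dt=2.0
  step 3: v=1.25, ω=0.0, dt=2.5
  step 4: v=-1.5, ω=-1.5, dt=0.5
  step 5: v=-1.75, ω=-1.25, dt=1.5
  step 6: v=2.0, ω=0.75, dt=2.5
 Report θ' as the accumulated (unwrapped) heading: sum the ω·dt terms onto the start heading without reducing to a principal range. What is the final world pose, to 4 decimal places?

(-6.3687, -1.1078, -3.7076)

step 1: θ'=-2.9576 (R=2.6667) → pose (-1.9121, -2.0685, -2.9576)
step 2: θ'=-2.9576 (straight) → pose (-3.8783, -2.4345, -2.9576)
step 3: θ'=-2.9576 (straight) → pose (-6.9506, -3.0062, -2.9576)
step 4: θ'=-3.7076 (R=1.0000) → pose (-6.2314, -3.1453, -3.7076)
step 5: θ'=-5.5826 (R=1.4000) → pose (-6.0796, -5.3972, -5.5826)
step 6: θ'=-3.7076 (R=2.6667) → pose (-6.3687, -1.1078, -3.7076)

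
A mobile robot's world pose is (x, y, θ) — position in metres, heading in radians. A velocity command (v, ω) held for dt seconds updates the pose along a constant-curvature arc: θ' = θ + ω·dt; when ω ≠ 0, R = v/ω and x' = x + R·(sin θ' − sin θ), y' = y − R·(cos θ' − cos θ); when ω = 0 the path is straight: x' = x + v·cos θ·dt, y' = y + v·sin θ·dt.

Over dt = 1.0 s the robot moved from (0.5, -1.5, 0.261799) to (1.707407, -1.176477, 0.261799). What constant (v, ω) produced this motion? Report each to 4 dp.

Δθ = 0.261799 − 0.261799 = 0.000000
ω = Δθ/dt = 0.000000/1.0 = 0.0000
ω = 0 → v = (Δx·cos θ + Δy·sin θ)/dt = 1.2500

v = 1.2500, ω = 0.0000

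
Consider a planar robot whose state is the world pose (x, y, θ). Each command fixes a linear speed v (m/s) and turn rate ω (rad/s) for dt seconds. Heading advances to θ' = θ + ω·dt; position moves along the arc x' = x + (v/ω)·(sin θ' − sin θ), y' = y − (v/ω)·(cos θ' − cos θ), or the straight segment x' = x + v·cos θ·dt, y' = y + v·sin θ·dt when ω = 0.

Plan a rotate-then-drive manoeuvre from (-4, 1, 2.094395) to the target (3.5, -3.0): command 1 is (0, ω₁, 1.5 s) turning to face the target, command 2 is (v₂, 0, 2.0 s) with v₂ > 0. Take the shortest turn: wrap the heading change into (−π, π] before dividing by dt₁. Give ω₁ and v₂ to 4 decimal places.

heading to target = atan2(-3−1, 3.5−-4) = -0.4900
Δθ = wrap(-0.4900 − 2.0944) = -2.5844; ω₁ = Δθ/dt₁ = -1.7229
distance = √((3.5−-4)² + (-3−1)²) = 8.5000; v₂ = distance/dt₂ = 4.2500

ω₁ = -1.7229, v₂ = 4.2500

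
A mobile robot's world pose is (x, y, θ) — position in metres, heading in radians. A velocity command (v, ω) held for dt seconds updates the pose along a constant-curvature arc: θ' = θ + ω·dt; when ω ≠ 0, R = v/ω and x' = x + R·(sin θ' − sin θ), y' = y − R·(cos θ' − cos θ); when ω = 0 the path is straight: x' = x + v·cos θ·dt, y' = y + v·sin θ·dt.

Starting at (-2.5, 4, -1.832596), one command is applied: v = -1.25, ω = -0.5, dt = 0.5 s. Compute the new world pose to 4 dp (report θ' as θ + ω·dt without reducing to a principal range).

θ' = -1.8326 + -0.5·0.5 = -2.0826
R = v/ω = -1.25/-0.5 = 2.5000
x' = -2.5 + 2.5000·(sin -2.0826 − sin -1.8326) = -2.2648
y' = 4 − 2.5000·(cos -2.0826 − cos -1.8326) = 4.5773

(-2.2648, 4.5773, -2.0826)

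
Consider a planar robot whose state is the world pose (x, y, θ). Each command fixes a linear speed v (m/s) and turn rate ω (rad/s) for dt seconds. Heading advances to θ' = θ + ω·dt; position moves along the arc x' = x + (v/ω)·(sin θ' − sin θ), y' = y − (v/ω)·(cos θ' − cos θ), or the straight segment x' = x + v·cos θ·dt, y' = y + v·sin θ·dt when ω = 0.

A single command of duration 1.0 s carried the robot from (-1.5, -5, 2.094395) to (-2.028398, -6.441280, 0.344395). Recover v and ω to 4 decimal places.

Δθ = 0.344395 − 2.094395 = -1.750000
ω = Δθ/dt = -1.750000/1.0 = -1.7500
R = −Δy/(cos θ' − cos θ) = 1.0000
v = R·ω = 1.0000·-1.7500 = -1.7500

v = -1.7500, ω = -1.7500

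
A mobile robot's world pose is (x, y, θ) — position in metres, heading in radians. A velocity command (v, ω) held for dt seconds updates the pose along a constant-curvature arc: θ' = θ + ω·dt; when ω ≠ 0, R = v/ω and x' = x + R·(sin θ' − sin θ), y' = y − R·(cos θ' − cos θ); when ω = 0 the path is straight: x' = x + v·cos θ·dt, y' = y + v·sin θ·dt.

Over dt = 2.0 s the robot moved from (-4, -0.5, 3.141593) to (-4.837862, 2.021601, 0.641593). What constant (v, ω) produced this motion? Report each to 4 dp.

v = 1.7500, ω = -1.2500

Δθ = 0.641593 − 3.141593 = -2.500000
ω = Δθ/dt = -2.500000/2.0 = -1.2500
R = −Δy/(cos θ' − cos θ) = -1.4000
v = R·ω = -1.4000·-1.2500 = 1.7500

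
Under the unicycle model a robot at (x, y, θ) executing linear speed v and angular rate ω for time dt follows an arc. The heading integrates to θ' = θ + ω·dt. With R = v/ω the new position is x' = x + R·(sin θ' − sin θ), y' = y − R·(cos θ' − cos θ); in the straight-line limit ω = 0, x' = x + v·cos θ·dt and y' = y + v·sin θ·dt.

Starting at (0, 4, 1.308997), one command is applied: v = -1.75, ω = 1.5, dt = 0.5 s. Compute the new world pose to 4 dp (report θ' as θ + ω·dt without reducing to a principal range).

(0.0965, 3.1508, 2.0590)

θ' = 1.3090 + 1.5·0.5 = 2.0590
R = v/ω = -1.75/1.5 = -1.1667
x' = 0 + -1.1667·(sin 2.0590 − sin 1.3090) = 0.0965
y' = 4 − -1.1667·(cos 2.0590 − cos 1.3090) = 3.1508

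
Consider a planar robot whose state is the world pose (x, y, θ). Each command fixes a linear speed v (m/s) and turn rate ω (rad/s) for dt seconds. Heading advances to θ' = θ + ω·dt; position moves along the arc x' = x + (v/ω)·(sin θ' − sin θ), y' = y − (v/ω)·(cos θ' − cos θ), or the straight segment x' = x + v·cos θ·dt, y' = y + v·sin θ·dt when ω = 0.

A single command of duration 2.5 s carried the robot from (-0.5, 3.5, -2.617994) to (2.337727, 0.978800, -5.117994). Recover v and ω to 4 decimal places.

Δθ = -5.117994 − -2.617994 = -2.500000
ω = Δθ/dt = -2.500000/2.5 = -1.0000
R = Δx/(sin θ' − sin θ) = 2.0000
v = R·ω = 2.0000·-1.0000 = -2.0000

v = -2.0000, ω = -1.0000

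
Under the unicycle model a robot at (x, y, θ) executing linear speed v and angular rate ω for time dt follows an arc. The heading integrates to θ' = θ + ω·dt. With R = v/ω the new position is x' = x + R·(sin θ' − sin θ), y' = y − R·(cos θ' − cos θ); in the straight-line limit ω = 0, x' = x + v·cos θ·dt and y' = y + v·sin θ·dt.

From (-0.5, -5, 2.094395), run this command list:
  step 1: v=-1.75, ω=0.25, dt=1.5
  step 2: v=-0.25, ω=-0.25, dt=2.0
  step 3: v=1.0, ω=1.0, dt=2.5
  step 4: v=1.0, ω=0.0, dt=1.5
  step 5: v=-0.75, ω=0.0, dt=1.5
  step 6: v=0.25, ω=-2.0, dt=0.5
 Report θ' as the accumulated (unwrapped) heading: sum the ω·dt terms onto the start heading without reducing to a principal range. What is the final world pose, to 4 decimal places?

(-0.5614, -7.9713, 3.4694)

step 1: θ'=2.4694 (R=-7.0000) → pose (1.2032, -6.9772, 2.4694)
step 2: θ'=1.9694 (R=1.0000) → pose (1.5021, -7.3715, 1.9694)
step 3: θ'=4.4694 (R=1.0000) → pose (-0.3901, -7.5190, 4.4694)
step 4: θ'=4.4694 (straight) → pose (-0.7510, -8.9750, 4.4694)
step 5: θ'=4.4694 (straight) → pose (-0.4803, -7.8830, 4.4694)
step 6: θ'=3.4694 (R=-0.1250) → pose (-0.5614, -7.9713, 3.4694)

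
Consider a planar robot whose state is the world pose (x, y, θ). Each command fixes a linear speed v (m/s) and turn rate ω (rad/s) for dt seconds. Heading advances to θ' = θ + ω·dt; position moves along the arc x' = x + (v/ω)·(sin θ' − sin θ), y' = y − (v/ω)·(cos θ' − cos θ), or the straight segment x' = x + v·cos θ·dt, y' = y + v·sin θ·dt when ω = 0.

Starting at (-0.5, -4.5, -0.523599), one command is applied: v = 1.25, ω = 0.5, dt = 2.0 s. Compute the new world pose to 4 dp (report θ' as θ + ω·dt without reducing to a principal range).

θ' = -0.5236 + 0.5·2.0 = 0.4764
R = v/ω = 1.25/0.5 = 2.5000
x' = -0.5 + 2.5000·(sin 0.4764 − sin -0.5236) = 1.8965
y' = -4.5 − 2.5000·(cos 0.4764 − cos -0.5236) = -4.5566

(1.8965, -4.5566, 0.4764)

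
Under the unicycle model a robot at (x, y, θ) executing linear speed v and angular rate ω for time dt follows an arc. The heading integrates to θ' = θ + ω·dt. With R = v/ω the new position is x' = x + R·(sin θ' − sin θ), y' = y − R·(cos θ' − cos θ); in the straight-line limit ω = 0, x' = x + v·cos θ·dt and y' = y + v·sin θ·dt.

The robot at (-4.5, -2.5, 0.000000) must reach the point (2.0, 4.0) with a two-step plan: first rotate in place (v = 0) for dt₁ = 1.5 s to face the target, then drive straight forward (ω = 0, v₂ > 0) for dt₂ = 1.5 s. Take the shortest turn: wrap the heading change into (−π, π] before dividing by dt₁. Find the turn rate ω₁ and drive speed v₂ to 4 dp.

heading to target = atan2(4−-2.5, 2−-4.5) = 0.7854
Δθ = wrap(0.7854 − 0.0000) = 0.7854; ω₁ = Δθ/dt₁ = 0.5236
distance = √((2−-4.5)² + (4−-2.5)²) = 9.1924; v₂ = distance/dt₂ = 6.1283

ω₁ = 0.5236, v₂ = 6.1283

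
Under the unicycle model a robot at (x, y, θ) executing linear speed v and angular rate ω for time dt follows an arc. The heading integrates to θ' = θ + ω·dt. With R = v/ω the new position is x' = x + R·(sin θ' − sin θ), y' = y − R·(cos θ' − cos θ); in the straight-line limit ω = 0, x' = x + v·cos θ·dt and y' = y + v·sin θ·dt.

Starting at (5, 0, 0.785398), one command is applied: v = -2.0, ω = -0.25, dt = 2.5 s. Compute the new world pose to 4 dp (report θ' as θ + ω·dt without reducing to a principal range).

(0.6208, -2.2405, 0.1604)

θ' = 0.7854 + -0.25·2.5 = 0.1604
R = v/ω = -2.0/-0.25 = 8.0000
x' = 5 + 8.0000·(sin 0.1604 − sin 0.7854) = 0.6208
y' = 0 − 8.0000·(cos 0.1604 − cos 0.7854) = -2.2405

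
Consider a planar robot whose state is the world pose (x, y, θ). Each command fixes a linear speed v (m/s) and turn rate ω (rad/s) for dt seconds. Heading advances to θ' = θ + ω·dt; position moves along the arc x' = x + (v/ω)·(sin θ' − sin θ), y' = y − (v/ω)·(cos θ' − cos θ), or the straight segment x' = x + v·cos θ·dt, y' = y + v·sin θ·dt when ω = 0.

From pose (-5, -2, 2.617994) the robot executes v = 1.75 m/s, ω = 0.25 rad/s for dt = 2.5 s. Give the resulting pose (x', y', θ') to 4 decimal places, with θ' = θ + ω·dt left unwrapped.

(-9.2086, -1.0981, 3.2430)

θ' = 2.6180 + 0.25·2.5 = 3.2430
R = v/ω = 1.75/0.25 = 7.0000
x' = -5 + 7.0000·(sin 3.2430 − sin 2.6180) = -9.2086
y' = -2 − 7.0000·(cos 3.2430 − cos 2.6180) = -1.0981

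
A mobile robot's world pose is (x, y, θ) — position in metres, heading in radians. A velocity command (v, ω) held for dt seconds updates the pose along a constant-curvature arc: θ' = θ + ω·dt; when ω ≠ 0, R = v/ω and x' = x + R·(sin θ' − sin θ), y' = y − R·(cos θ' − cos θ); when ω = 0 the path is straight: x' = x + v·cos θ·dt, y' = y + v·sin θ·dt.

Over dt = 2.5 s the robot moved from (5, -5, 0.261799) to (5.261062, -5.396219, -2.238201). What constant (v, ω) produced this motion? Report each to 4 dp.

v = 0.2500, ω = -1.0000

Δθ = -2.238201 − 0.261799 = -2.500000
ω = Δθ/dt = -2.500000/2.5 = -1.0000
R = −Δy/(cos θ' − cos θ) = -0.2500
v = R·ω = -0.2500·-1.0000 = 0.2500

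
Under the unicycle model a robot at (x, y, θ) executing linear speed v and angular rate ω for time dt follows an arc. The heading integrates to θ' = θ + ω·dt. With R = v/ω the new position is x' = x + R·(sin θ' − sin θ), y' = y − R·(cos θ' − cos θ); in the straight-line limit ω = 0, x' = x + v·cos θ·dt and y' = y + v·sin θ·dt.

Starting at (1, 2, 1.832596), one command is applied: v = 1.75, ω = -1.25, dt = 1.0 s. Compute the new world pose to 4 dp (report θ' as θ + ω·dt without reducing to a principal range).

θ' = 1.8326 + -1.25·1.0 = 0.5826
R = v/ω = 1.75/-1.25 = -1.4000
x' = 1 + -1.4000·(sin 0.5826 − sin 1.8326) = 1.5820
y' = 2 − -1.4000·(cos 0.5826 − cos 1.8326) = 3.5314

(1.5820, 3.5314, 0.5826)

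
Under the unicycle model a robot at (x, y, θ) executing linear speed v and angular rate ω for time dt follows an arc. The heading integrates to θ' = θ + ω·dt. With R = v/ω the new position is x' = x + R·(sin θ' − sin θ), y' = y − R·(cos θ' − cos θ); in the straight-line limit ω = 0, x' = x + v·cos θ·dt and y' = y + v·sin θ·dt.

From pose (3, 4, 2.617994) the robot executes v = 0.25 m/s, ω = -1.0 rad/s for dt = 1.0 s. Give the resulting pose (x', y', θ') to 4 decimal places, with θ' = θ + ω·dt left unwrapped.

θ' = 2.6180 + -1.0·1.0 = 1.6180
R = v/ω = 0.25/-1.0 = -0.2500
x' = 3 + -0.2500·(sin 1.6180 − sin 2.6180) = 2.8753
y' = 4 − -0.2500·(cos 1.6180 − cos 2.6180) = 4.2047

(2.8753, 4.2047, 1.6180)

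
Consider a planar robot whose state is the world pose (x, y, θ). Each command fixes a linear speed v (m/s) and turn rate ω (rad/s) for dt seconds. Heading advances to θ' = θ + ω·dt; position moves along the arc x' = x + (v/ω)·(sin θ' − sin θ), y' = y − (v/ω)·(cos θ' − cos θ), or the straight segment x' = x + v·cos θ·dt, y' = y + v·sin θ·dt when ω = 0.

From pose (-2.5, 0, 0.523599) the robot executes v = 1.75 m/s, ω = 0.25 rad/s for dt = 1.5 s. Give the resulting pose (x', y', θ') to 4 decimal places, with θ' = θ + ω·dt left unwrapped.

θ' = 0.5236 + 0.25·1.5 = 0.8986
R = v/ω = 1.75/0.25 = 7.0000
x' = -2.5 + 7.0000·(sin 0.8986 − sin 0.5236) = -0.5228
y' = 0 − 7.0000·(cos 0.8986 − cos 0.5236) = 1.7032

(-0.5228, 1.7032, 0.8986)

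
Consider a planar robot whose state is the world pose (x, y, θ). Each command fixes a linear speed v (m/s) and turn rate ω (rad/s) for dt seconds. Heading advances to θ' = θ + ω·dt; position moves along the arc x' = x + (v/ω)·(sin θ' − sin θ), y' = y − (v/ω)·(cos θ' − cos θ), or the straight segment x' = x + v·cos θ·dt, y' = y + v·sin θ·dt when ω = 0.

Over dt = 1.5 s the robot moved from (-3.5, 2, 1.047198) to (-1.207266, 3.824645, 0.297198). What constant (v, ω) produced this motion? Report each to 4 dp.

v = 2.0000, ω = -0.5000

Δθ = 0.297198 − 1.047198 = -0.750000
ω = Δθ/dt = -0.750000/1.5 = -0.5000
R = Δx/(sin θ' − sin θ) = -4.0000
v = R·ω = -4.0000·-0.5000 = 2.0000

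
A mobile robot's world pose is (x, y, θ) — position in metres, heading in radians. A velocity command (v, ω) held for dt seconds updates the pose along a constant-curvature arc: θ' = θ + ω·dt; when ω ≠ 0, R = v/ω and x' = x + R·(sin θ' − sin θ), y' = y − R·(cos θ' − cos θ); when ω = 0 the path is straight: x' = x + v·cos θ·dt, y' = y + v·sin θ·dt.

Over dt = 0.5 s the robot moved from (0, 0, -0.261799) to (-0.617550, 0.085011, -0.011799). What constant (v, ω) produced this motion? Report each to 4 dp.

Δθ = -0.011799 − -0.261799 = 0.250000
ω = Δθ/dt = 0.250000/0.5 = 0.5000
R = Δx/(sin θ' − sin θ) = -2.5000
v = R·ω = -2.5000·0.5000 = -1.2500

v = -1.2500, ω = 0.5000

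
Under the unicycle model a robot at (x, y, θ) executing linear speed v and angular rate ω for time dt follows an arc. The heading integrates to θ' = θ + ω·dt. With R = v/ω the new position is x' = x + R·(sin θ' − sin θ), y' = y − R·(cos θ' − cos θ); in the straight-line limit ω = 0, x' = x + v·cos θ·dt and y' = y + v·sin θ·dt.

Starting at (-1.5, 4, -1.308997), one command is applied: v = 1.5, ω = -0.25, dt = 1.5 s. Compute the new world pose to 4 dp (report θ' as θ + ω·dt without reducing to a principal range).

θ' = -1.3090 + -0.25·1.5 = -1.6840
R = v/ω = 1.5/-0.25 = -6.0000
x' = -1.5 + -6.0000·(sin -1.6840 − sin -1.3090) = -1.3340
y' = 4 − -6.0000·(cos -1.6840 − cos -1.3090) = 1.7693

(-1.3340, 1.7693, -1.6840)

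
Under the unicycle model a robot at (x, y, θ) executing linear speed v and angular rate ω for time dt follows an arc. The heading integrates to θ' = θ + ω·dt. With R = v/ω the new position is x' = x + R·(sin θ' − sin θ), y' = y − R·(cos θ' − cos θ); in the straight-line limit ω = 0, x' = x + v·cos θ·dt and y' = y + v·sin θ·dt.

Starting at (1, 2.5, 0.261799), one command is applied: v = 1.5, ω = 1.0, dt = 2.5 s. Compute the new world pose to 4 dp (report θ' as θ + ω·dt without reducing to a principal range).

θ' = 0.2618 + 1.0·2.5 = 2.7618
R = v/ω = 1.5/1.0 = 1.5000
x' = 1 + 1.5000·(sin 2.7618 − sin 0.2618) = 1.1679
y' = 2.5 − 1.5000·(cos 2.7618 − cos 0.2618) = 5.3420

(1.1679, 5.3420, 2.7618)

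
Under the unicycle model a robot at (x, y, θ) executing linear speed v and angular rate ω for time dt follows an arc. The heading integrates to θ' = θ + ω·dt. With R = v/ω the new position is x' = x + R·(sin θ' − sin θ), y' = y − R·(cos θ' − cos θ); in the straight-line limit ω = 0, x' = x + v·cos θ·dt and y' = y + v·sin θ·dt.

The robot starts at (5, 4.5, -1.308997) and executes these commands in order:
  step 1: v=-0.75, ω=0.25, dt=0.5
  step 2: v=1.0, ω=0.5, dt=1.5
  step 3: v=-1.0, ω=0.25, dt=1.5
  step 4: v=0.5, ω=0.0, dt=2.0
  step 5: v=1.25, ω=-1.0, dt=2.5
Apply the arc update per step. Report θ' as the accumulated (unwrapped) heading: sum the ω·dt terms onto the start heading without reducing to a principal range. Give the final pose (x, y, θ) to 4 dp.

step 1: θ'=-1.1840 (R=-3.0000) → pose (4.8806, 4.8552, -1.1840)
step 2: θ'=-0.4340 (R=2.0000) → pose (5.8918, 3.7951, -0.4340)
step 3: θ'=-0.0590 (R=-4.0000) → pose (4.4457, 4.1590, -0.0590)
step 4: θ'=-0.0590 (straight) → pose (5.4439, 4.1000, -0.0590)
step 5: θ'=-2.5590 (R=-1.2500) → pose (6.0580, 1.8084, -2.5590)

(6.0580, 1.8084, -2.5590)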